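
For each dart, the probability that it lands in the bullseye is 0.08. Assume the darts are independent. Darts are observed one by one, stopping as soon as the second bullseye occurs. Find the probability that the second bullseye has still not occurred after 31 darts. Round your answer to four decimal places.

Needing more than 31 darts ⇔ fewer than 2 successes in the first 31. With X ~ Binomial(31, 0.08), P(Y > 31) = P(X ≤ 1).
  k=0: C(31,0)·0.08^0·0.92^31 = 0.075409
  k=1: C(31,1)·0.08^1·0.92^30 = 0.203276
P(X ≤ 1) = 0.278685

0.2787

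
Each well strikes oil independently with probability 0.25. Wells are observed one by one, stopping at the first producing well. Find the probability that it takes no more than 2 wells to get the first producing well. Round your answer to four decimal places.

0.4375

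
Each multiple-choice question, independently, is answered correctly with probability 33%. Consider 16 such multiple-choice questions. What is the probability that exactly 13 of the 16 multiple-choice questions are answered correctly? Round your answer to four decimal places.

X ~ Binomial(n=16, p=0.33).
P(X=13) = C(16,13) · p^13 · (1−p)^3
= 560 · 5.504e-07 · 0.30076 = 0.000093

0.0001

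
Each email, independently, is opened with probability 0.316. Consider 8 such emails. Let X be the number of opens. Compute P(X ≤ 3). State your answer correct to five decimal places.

X ~ Binomial(8, 0.316); P(X ≤ 3) = Σ C(8,k) p^k (1−p)^(8−k) over k:
  k=0: C(8,0)·0.316^0·0.684^8 = 0.0479125
  k=1: C(8,1)·0.316^1·0.684^7 = 0.1770801
  k=2: C(8,2)·0.316^2·0.684^6 = 0.2863313
  k=3: C(8,3)·0.316^3·0.684^5 = 0.2645634
Total = 0.7758873

0.77589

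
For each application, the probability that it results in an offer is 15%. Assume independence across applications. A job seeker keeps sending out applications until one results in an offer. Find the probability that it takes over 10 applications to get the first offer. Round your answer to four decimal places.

Y = number of applications to the first success; geometric, p = 0.15.
P(Y > 10) = P(first 10 all fail) = (1−p)^10 = 0.196874

0.1969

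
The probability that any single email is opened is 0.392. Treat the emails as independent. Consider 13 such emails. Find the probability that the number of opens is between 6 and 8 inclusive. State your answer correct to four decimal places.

0.3741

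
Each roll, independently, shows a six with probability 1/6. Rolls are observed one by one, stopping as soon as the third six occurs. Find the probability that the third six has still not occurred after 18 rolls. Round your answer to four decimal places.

Needing more than 18 rolls ⇔ fewer than 3 successes in the first 18. With X ~ Binomial(18, 0.166667), P(Y > 18) = P(X ≤ 2).
  k=0: C(18,0)·0.166667^0·0.833333^18 = 0.037561
  k=1: C(18,1)·0.166667^1·0.833333^17 = 0.135220
  k=2: C(18,2)·0.166667^2·0.833333^16 = 0.229874
P(X ≤ 2) = 0.402654

0.4027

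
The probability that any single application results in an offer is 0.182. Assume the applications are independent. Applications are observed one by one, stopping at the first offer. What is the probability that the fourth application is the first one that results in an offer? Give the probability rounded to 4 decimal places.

Geometric (trials to first success), p = 0.182.
P(Y = 4) = (1−p)^3 · p = 0.54734 · 0.182 = 0.099617

0.0996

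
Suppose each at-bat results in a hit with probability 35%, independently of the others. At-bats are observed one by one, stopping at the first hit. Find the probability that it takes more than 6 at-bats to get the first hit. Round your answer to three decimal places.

0.075

Y = number of at-bats to the first success; geometric, p = 0.35.
P(Y > 6) = P(first 6 all fail) = (1−p)^6 = 0.07542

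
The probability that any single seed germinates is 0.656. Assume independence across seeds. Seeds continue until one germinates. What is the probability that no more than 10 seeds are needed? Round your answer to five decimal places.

Y = number of seeds to the first success; geometric, p = 0.656.
P(Y ≤ 10) = 1 − (1−p)^10 = 1 − 0.0000232 = 0.9999768

0.99998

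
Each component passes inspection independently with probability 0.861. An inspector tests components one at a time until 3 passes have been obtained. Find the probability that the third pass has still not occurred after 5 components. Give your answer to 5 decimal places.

0.02157

Needing more than 5 components ⇔ fewer than 3 successes in the first 5. With X ~ Binomial(5, 0.861), P(Y > 5) = P(X ≤ 2).
  k=0: C(5,0)·0.861^0·0.139^5 = 0.0000519
  k=1: C(5,1)·0.861^1·0.139^4 = 0.0016071
  k=2: C(5,2)·0.861^2·0.139^3 = 0.0199091
P(X ≤ 2) = 0.0215680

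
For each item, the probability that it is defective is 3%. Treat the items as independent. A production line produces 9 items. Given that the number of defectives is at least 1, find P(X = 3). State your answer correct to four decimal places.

X ~ Binomial(9, 0.03). Want P(X=3 | X≥1) = P(X=3) / P(X≥1).
P(X=3) = C(9,3)·0.03^3·0.97^6 = 0.001889
P(X≥1) = 1 − 0.760231 = 0.239769
Ratio = 0.001889 / 0.239769 = 0.007879

0.0079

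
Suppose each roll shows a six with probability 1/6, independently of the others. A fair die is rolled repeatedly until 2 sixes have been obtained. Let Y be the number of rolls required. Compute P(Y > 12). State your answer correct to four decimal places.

Needing more than 12 rolls ⇔ fewer than 2 successes in the first 12. With X ~ Binomial(12, 0.166667), P(Y > 12) = P(X ≤ 1).
  k=0: C(12,0)·0.166667^0·0.833333^12 = 0.112157
  k=1: C(12,1)·0.166667^1·0.833333^11 = 0.269176
P(X ≤ 1) = 0.381333

0.3813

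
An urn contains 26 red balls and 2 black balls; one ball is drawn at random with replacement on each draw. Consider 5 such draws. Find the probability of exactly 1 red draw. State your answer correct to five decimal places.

0.00012

X ~ Binomial(n=5, p=0.928571).
P(X=1) = C(5,1) · p^1 · (1−p)^4
= 5 · 0.92857 · 2.6031e-05 = 0.0001209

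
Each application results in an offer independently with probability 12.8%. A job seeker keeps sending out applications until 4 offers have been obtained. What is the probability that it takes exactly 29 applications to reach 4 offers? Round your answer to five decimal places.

0.02865

Y = trial on which the fourth success occurs; negative binomial, r=4, p=0.128.
P(Y=29) = C(28,3) · p^4 · (1−p)^25
= 3276 · 0.00026844 · 0.032577 = 0.0286481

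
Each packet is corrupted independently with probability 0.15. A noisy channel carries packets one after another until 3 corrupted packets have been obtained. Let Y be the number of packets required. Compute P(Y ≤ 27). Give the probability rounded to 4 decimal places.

0.7926

Finishing within 27 packets ⇔ at least 3 successes in the first 27. With X ~ Binomial(27, 0.15), P(Y ≤ 27) = 1 − P(X ≤ 2).
  k=0: C(27,0)·0.15^0·0.85^27 = 0.012425
  k=1: C(27,1)·0.15^1·0.85^26 = 0.059203
  k=2: C(27,2)·0.15^2·0.85^25 = 0.135820
1 − 0.207449 = 0.792551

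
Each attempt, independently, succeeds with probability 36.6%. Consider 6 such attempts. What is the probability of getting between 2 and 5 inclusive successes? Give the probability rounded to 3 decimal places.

0.708

X ~ Binomial(6, 0.366); P(2 ≤ X ≤ 5) = Σ C(6,k) p^k (1−p)^(6−k) over k:
  k=2: C(6,2)·0.366^2·0.634^4 = 0.32465
  k=3: C(6,3)·0.366^3·0.634^3 = 0.24989
  k=4: C(6,4)·0.366^4·0.634^2 = 0.10819
  k=5: C(6,5)·0.366^5·0.634^1 = 0.02498
Total = 0.70771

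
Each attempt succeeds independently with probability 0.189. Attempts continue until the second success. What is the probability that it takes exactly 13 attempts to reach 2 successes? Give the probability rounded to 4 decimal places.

Y = trial on which the second success occurs; negative binomial, r=2, p=0.189.
P(Y=13) = C(12,1) · p^2 · (1−p)^11
= 12 · 0.035721 · 0.099823 = 0.042789

0.0428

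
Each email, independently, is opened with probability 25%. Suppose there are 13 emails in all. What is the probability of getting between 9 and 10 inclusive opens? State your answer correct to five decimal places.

X ~ Binomial(13, 0.25); P(9 ≤ X ≤ 10) = Σ C(13,k) p^k (1−p)^(13−k) over k:
  k=9: C(13,9)·0.25^9·0.75^4 = 0.0008630
  k=10: C(13,10)·0.25^10·0.75^3 = 0.0001151
Total = 0.0009781

0.00098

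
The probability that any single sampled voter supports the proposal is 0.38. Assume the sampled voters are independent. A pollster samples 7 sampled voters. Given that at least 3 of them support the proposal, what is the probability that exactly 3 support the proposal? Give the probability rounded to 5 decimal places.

0.52956

X ~ Binomial(7, 0.38). Want P(X=3 | X≥3) = P(X=3) / P(X≥3).
P(X=3) = C(7,3)·0.38^3·0.62^4 = 0.2837825
P(X≥3) = 1 − 0.0352161 − 0.1510886 − 0.2778081 = 0.5358871
Ratio = 0.2837825 / 0.5358871 = 0.5295565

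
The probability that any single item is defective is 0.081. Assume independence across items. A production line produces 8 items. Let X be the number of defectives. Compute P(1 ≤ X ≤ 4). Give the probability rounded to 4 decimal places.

0.4911

X ~ Binomial(8, 0.081); P(1 ≤ X ≤ 4) = Σ C(8,k) p^k (1−p)^(8−k) over k:
  k=1: C(8,1)·0.081^1·0.919^7 = 0.358743
  k=2: C(8,2)·0.081^2·0.919^6 = 0.110668
  k=3: C(8,3)·0.081^3·0.919^5 = 0.019508
  k=4: C(8,4)·0.081^4·0.919^4 = 0.002149
Total = 0.491069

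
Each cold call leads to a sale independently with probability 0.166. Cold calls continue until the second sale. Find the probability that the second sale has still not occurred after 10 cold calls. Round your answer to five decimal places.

0.48685

Needing more than 10 cold calls ⇔ fewer than 2 successes in the first 10. With X ~ Binomial(10, 0.166), P(Y > 10) = P(X ≤ 1).
  k=0: C(10,0)·0.166^0·0.834^10 = 0.1628023
  k=1: C(10,1)·0.166^1·0.834^9 = 0.3240429
P(X ≤ 1) = 0.4868452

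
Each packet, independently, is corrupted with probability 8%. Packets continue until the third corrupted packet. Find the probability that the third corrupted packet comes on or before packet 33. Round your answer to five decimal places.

0.49820

Finishing within 33 packets ⇔ at least 3 successes in the first 33. With X ~ Binomial(33, 0.08), P(Y ≤ 33) = 1 − P(X ≤ 2).
  k=0: C(33,0)·0.08^0·0.92^33 = 0.0638261
  k=1: C(33,1)·0.08^1·0.92^32 = 0.1831532
  k=2: C(33,2)·0.08^2·0.92^31 = 0.2548218
1 − 0.5018010 = 0.4981990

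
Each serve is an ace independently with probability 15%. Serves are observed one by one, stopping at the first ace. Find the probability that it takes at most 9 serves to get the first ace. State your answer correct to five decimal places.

0.76838

Y = number of serves to the first success; geometric, p = 0.15.
P(Y ≤ 9) = 1 − (1−p)^9 = 1 − 0.2316169 = 0.7683831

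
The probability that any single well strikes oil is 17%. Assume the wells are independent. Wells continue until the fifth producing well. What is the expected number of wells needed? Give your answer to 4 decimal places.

29.4118

Y = total wells until the fifth success; negative binomial with r=5, p=0.17.
E[Y] = r / p = 5 / 0.17 = 29.411765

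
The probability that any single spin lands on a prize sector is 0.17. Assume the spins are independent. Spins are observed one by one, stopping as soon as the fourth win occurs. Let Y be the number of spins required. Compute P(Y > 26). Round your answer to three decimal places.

0.333

Needing more than 26 spins ⇔ fewer than 4 successes in the first 26. With X ~ Binomial(26, 0.17), P(Y > 26) = P(X ≤ 3).
  k=0: C(26,0)·0.17^0·0.83^26 = 0.00787
  k=1: C(26,1)·0.17^1·0.83^25 = 0.04192
  k=2: C(26,2)·0.17^2·0.83^24 = 0.10731
  k=3: C(26,3)·0.17^3·0.83^23 = 0.17584
P(X ≤ 3) = 0.33294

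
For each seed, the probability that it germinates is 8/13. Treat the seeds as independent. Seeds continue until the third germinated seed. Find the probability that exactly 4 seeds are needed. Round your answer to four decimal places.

0.2689

Y = trial on which the third success occurs; negative binomial, r=3, p=0.615385.
P(Y=4) = C(3,2) · p^3 · (1−p)^1
= 3 · 0.23305 · 0.38462 = 0.268898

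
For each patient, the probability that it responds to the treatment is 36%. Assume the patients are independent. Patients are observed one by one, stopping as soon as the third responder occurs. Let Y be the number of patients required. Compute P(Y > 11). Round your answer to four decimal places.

Needing more than 11 patients ⇔ fewer than 3 successes in the first 11. With X ~ Binomial(11, 0.36), P(Y > 11) = P(X ≤ 2).
  k=0: C(11,0)·0.36^0·0.64^11 = 0.007379
  k=1: C(11,1)·0.36^1·0.64^10 = 0.045656
  k=2: C(11,2)·0.36^2·0.64^9 = 0.128407
P(X ≤ 2) = 0.181441

0.1814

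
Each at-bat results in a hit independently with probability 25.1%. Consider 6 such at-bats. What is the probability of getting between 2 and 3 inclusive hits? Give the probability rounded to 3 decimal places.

0.430

X ~ Binomial(6, 0.251); P(2 ≤ X ≤ 3) = Σ C(6,k) p^k (1−p)^(6−k) over k:
  k=2: C(6,2)·0.251^2·0.749^4 = 0.29742
  k=3: C(6,3)·0.251^3·0.749^3 = 0.13289
Total = 0.43031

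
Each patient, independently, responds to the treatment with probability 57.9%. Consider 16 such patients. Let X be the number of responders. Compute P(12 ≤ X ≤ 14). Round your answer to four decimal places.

X ~ Binomial(16, 0.579); P(12 ≤ X ≤ 14) = Σ C(16,k) p^k (1−p)^(16−k) over k:
  k=12: C(16,12)·0.579^12·0.421^4 = 0.081160
  k=13: C(16,13)·0.579^13·0.421^3 = 0.034344
  k=14: C(16,14)·0.579^14·0.421^2 = 0.010122
Total = 0.125626

0.1256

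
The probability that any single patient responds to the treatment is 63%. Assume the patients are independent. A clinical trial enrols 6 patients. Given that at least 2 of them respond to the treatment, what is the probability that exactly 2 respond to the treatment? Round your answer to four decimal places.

X ~ Binomial(6, 0.63). Want P(X=2 | X≥2) = P(X=2) / P(X≥2).
P(X=2) = C(6,2)·0.63^2·0.37^4 = 0.111578
P(X≥2) = 1 − 0.002566 − 0.026212 = 0.971222
Ratio = 0.111578 / 0.971222 = 0.114884

0.1149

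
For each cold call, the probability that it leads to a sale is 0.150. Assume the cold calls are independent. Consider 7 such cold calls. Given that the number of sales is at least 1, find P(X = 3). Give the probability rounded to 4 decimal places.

X ~ Binomial(7, 0.15). Want P(X=3 | X≥1) = P(X=3) / P(X≥1).
P(X=3) = C(7,3)·0.15^3·0.85^4 = 0.061662
P(X≥1) = 1 − 0.320577 = 0.679423
Ratio = 0.061662 / 0.679423 = 0.090756

0.0908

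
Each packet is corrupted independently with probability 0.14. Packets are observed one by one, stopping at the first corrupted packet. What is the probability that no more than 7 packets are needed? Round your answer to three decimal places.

0.652

Y = number of packets to the first success; geometric, p = 0.14.
P(Y ≤ 7) = 1 − (1−p)^7 = 1 − 0.34793 = 0.65207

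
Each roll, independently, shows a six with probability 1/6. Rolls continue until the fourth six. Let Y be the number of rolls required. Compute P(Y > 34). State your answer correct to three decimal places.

0.159

Needing more than 34 rolls ⇔ fewer than 4 successes in the first 34. With X ~ Binomial(34, 0.166667), P(Y > 34) = P(X ≤ 3).
  k=0: C(34,0)·0.166667^0·0.833333^34 = 0.00203
  k=1: C(34,1)·0.166667^1·0.833333^33 = 0.01381
  k=2: C(34,2)·0.166667^2·0.833333^32 = 0.04559
  k=3: C(34,3)·0.166667^3·0.833333^31 = 0.09726
P(X ≤ 3) = 0.15869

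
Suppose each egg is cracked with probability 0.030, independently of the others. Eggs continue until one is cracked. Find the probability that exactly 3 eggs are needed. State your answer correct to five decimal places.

0.02823

Geometric (trials to first success), p = 0.03.
P(Y = 3) = (1−p)^2 · p = 0.9409 · 0.03 = 0.0282270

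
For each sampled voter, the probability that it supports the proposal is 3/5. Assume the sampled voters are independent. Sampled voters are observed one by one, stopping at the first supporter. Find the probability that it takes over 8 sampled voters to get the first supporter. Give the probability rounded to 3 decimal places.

0.001

Y = number of sampled voters to the first success; geometric, p = 0.60.
P(Y > 8) = P(first 8 all fail) = (1−p)^8 = 0.00066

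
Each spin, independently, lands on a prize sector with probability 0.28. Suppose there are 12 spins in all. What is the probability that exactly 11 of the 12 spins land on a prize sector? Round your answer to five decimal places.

0.00001

X ~ Binomial(n=12, p=0.28).
P(X=11) = C(12,11) · p^11 · (1−p)^1
= 12 · 8.2935e-07 · 0.72 = 0.0000072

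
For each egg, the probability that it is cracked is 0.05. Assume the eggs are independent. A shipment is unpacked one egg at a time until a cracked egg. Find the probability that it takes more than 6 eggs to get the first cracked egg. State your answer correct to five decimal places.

0.73509

Y = number of eggs to the first success; geometric, p = 0.05.
P(Y > 6) = P(first 6 all fail) = (1−p)^6 = 0.7350919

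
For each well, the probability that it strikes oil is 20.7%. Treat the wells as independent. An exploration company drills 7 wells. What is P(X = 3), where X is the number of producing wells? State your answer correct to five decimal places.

X ~ Binomial(n=7, p=0.207).
P(X=3) = C(7,3) · p^3 · (1−p)^4
= 35 · 0.0088697 · 0.39545 = 0.1227642

0.12276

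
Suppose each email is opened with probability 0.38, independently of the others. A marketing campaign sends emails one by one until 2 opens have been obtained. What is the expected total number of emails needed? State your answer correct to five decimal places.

5.26316

Y = total emails until the second success; negative binomial with r=2, p=0.38.
E[Y] = r / p = 2 / 0.38 = 5.2631579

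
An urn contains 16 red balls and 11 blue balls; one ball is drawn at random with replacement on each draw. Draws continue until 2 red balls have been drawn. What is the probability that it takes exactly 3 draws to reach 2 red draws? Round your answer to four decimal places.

0.2861

Y = trial on which the second success occurs; negative binomial, r=2, p=0.592593.
P(Y=3) = C(2,1) · p^2 · (1−p)^1
= 2 · 0.35117 · 0.40741 = 0.286135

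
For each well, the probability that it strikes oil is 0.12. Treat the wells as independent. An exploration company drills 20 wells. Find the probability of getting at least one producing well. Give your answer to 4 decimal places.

0.9224

P(at least one) = 1 − P(none) = 1 − (1 − 0.12)^20
= 1 − 0.077563 = 0.922437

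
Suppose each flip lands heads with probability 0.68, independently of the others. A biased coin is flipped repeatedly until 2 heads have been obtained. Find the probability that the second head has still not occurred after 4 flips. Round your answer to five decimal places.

0.09961

Needing more than 4 flips ⇔ fewer than 2 successes in the first 4. With X ~ Binomial(4, 0.68), P(Y > 4) = P(X ≤ 1).
  k=0: C(4,0)·0.68^0·0.32^4 = 0.0104858
  k=1: C(4,1)·0.68^1·0.32^3 = 0.0891290
P(X ≤ 1) = 0.0996147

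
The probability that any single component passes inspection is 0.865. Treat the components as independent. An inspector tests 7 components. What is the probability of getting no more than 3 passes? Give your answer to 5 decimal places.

0.00827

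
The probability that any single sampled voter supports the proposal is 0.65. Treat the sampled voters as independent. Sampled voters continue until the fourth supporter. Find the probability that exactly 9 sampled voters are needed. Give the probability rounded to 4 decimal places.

Y = trial on which the fourth success occurs; negative binomial, r=4, p=0.65.
P(Y=9) = C(8,3) · p^4 · (1−p)^5
= 56 · 0.17851 · 0.0052522 = 0.052503

0.0525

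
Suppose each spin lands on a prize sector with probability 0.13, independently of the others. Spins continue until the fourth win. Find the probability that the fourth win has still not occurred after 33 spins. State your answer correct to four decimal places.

Needing more than 33 spins ⇔ fewer than 4 successes in the first 33. With X ~ Binomial(33, 0.13), P(Y > 33) = P(X ≤ 3).
  k=0: C(33,0)·0.13^0·0.87^33 = 0.010096
  k=1: C(33,1)·0.13^1·0.87^32 = 0.049782
  k=2: C(33,2)·0.13^2·0.87^31 = 0.119019
  k=3: C(33,3)·0.13^3·0.87^30 = 0.183773
P(X ≤ 3) = 0.362670

0.3627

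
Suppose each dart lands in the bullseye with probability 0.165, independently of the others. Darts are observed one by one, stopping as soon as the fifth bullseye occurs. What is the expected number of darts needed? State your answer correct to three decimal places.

30.303

Y = total darts until the fifth success; negative binomial with r=5, p=0.165.
E[Y] = r / p = 5 / 0.165 = 30.30303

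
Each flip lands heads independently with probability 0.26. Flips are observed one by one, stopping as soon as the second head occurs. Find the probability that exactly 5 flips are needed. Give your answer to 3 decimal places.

0.110

Y = trial on which the second success occurs; negative binomial, r=2, p=0.26.
P(Y=5) = C(4,1) · p^2 · (1−p)^3
= 4 · 0.0676 · 0.40522 = 0.10957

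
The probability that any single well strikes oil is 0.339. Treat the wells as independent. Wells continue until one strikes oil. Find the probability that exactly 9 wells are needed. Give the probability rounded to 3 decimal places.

Geometric (trials to first success), p = 0.339.
P(Y = 9) = (1−p)^8 · p = 0.036443 · 0.339 = 0.01235

0.012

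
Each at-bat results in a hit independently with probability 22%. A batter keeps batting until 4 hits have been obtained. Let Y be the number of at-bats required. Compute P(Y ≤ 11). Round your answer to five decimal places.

0.20805

Finishing within 11 at-bats ⇔ at least 4 successes in the first 11. With X ~ Binomial(11, 0.22), P(Y ≤ 11) = 1 − P(X ≤ 3).
  k=0: C(11,0)·0.22^0·0.78^11 = 0.0650191
  k=1: C(11,1)·0.22^1·0.78^10 = 0.2017258
  k=2: C(11,2)·0.22^2·0.78^9 = 0.2844851
  k=3: C(11,3)·0.22^3·0.78^8 = 0.2407181
1 − 0.7919480 = 0.2080520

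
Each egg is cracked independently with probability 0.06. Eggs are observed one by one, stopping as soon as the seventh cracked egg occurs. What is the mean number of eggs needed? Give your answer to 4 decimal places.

116.6667

Y = total eggs until the seventh success; negative binomial with r=7, p=0.06.
E[Y] = r / p = 7 / 0.06 = 116.666667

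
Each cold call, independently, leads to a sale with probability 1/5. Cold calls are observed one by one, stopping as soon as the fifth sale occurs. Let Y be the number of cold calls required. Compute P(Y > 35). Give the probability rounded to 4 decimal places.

0.1435

Needing more than 35 cold calls ⇔ fewer than 5 successes in the first 35. With X ~ Binomial(35, 0.20), P(Y > 35) = P(X ≤ 4).
  k=0: C(35,0)·0.20^0·0.80^35 = 0.000406
  k=1: C(35,1)·0.20^1·0.80^34 = 0.003549
  k=2: C(35,2)·0.20^2·0.80^33 = 0.015085
  k=3: C(35,3)·0.20^3·0.80^32 = 0.041484
  k=4: C(35,4)·0.20^4·0.80^31 = 0.082968
P(X ≤ 4) = 0.143492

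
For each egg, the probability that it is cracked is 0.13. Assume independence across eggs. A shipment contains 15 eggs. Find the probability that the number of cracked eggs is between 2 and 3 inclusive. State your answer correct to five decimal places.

X ~ Binomial(15, 0.13); P(2 ≤ X ≤ 3) = Σ C(15,k) p^k (1−p)^(15−k) over k:
  k=2: C(15,2)·0.13^2·0.87^13 = 0.2902861
  k=3: C(15,3)·0.13^3·0.87^12 = 0.1879631
Total = 0.4782492

0.47825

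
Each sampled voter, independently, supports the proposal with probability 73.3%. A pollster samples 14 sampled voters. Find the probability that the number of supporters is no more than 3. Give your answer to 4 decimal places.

0.0001

X ~ Binomial(14, 0.733); P(X ≤ 3) = Σ C(14,k) p^k (1−p)^(14−k) over k:
  k=0: C(14,0)·0.733^0·0.267^14 = 0.000000
  k=1: C(14,1)·0.733^1·0.267^13 = 0.000000
  k=2: C(14,2)·0.733^2·0.267^12 = 0.000006
  k=3: C(14,3)·0.733^3·0.267^11 = 0.000070
Total = 0.000077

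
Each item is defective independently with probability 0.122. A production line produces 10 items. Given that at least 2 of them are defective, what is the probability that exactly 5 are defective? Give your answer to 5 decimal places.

0.01017

X ~ Binomial(10, 0.122). Want P(X=5 | X≥2) = P(X=5) / P(X≥2).
P(X=5) = C(10,5)·0.122^5·0.878^5 = 0.0035536
P(X≥2) = 1 − 0.2722358 − 0.3782775 = 0.3494868
Ratio = 0.0035536 / 0.3494868 = 0.0101681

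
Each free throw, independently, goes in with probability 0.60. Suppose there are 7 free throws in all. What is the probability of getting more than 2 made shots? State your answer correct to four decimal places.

X ~ Binomial(7, 0.60); P(X ≥ 3) = Σ C(7,k) p^k (1−p)^(7−k) over k:
  k=3: C(7,3)·0.60^3·0.40^4 = 0.193536
  k=4: C(7,4)·0.60^4·0.40^3 = 0.290304
  k=5: C(7,5)·0.60^5·0.40^2 = 0.261274
  k=6: C(7,6)·0.60^6·0.40^1 = 0.130637
  k=7: C(7,7)·0.60^7·0.40^0 = 0.027994
Total = 0.903744

0.9037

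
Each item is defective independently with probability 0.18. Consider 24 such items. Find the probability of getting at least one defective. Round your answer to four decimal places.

0.9915

P(at least one) = 1 − P(none) = 1 − (1 − 0.18)^24
= 1 − 0.008541 = 0.991459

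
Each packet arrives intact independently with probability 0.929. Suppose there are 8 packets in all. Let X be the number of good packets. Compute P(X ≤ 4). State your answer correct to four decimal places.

X ~ Binomial(8, 0.929); P(X ≤ 4) = Σ C(8,k) p^k (1−p)^(8−k) over k:
  k=0: C(8,0)·0.929^0·0.071^8 = 0.000000
  k=1: C(8,1)·0.929^1·0.071^7 = 0.000000
  k=2: C(8,2)·0.929^2·0.071^6 = 0.000003
  k=3: C(8,3)·0.929^3·0.071^5 = 0.000081
  k=4: C(8,4)·0.929^4·0.071^4 = 0.001325
Total = 0.001409

0.0014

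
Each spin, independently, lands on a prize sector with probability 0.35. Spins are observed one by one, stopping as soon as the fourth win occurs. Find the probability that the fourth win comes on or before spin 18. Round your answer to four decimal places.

Finishing within 18 spins ⇔ at least 4 successes in the first 18. With X ~ Binomial(18, 0.35), P(Y ≤ 18) = 1 − P(X ≤ 3).
  k=0: C(18,0)·0.35^0·0.65^18 = 0.000429
  k=1: C(18,1)·0.35^1·0.65^17 = 0.004158
  k=2: C(18,2)·0.35^2·0.65^16 = 0.019030
  k=3: C(18,3)·0.35^3·0.65^15 = 0.054651
1 − 0.078267 = 0.921733

0.9217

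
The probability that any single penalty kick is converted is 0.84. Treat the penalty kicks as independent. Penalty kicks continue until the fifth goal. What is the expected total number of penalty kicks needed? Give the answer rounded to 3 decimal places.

Y = total penalty kicks until the fifth success; negative binomial with r=5, p=0.84.
E[Y] = r / p = 5 / 0.84 = 5.95238

5.952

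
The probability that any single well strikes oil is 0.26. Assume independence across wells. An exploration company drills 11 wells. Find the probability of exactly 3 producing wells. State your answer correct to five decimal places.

0.26077

X ~ Binomial(n=11, p=0.26).
P(X=3) = C(11,3) · p^3 · (1−p)^8
= 165 · 0.017576 · 0.089919 = 0.2607701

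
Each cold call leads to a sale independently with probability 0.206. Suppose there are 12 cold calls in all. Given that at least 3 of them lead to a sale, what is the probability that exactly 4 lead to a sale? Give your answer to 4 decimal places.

0.3042

X ~ Binomial(12, 0.206). Want P(X=4 | X≥3) = P(X=4) / P(X≥3).
P(X=4) = C(12,4)·0.206^4·0.794^8 = 0.140811
P(X≥3) = 1 − 0.062784 − 0.195467 − 0.278922 = 0.462827
Ratio = 0.140811 / 0.462827 = 0.304242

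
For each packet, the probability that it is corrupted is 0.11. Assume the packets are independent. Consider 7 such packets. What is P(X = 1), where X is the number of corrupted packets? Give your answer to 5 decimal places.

X ~ Binomial(n=7, p=0.11).
P(X=1) = C(7,1) · p^1 · (1−p)^6
= 7 · 0.11 · 0.49698 = 0.3826756

0.38268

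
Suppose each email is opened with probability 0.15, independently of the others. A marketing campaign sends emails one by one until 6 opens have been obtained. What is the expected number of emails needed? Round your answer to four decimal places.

Y = total emails until the sixth success; negative binomial with r=6, p=0.15.
E[Y] = r / p = 6 / 0.15 = 40.000000

40.0000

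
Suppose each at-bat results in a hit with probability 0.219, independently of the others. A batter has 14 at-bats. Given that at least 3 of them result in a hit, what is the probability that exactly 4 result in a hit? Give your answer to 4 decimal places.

0.3133

X ~ Binomial(14, 0.219). Want P(X=4 | X≥3) = P(X=4) / P(X≥3).
P(X=4) = C(14,4)·0.219^4·0.781^10 = 0.194411
P(X≥3) = 1 − 0.031413 − 0.123321 − 0.224772 = 0.620494
Ratio = 0.194411 / 0.620494 = 0.313316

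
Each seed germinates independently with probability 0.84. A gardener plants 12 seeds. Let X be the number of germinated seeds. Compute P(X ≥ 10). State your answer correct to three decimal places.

0.701

X ~ Binomial(12, 0.84); P(X ≥ 10) = Σ C(12,k) p^k (1−p)^(12−k) over k:
  k=10: C(12,10)·0.84^10·0.16^2 = 0.29551
  k=11: C(12,11)·0.84^11·0.16^1 = 0.28208
  k=12: C(12,12)·0.84^12·0.16^0 = 0.12341
Total = 0.70100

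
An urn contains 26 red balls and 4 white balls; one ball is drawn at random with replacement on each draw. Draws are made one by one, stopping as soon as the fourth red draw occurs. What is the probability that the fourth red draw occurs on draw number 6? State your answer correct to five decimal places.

0.10030

Y = trial on which the fourth success occurs; negative binomial, r=4, p=0.866667.
P(Y=6) = C(5,3) · p^4 · (1−p)^2
= 10 · 0.56417 · 0.017778 = 0.1002965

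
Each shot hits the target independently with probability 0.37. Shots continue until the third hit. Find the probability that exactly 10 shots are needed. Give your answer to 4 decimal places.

0.0718

Y = trial on which the third success occurs; negative binomial, r=3, p=0.37.
P(Y=10) = C(9,2) · p^3 · (1−p)^7
= 36 · 0.050653 · 0.03939 = 0.071828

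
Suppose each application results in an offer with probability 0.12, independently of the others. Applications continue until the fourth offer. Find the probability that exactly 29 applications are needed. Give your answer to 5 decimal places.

0.02781

Y = trial on which the fourth success occurs; negative binomial, r=4, p=0.12.
P(Y=29) = C(28,3) · p^4 · (1−p)^25
= 3276 · 0.00020736 · 0.040932 = 0.0278058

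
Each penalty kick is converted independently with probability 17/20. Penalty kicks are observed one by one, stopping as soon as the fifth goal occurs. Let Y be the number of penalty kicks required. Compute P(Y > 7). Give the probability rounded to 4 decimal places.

Needing more than 7 penalty kicks ⇔ fewer than 5 successes in the first 7. With X ~ Binomial(7, 0.85), P(Y > 7) = P(X ≤ 4).
  k=0: C(7,0)·0.85^0·0.15^7 = 0.000002
  k=1: C(7,1)·0.85^1·0.15^6 = 0.000068
  k=2: C(7,2)·0.85^2·0.15^5 = 0.001152
  k=3: C(7,3)·0.85^3·0.15^4 = 0.010882
  k=4: C(7,4)·0.85^4·0.15^3 = 0.061662
P(X ≤ 4) = 0.073765

0.0738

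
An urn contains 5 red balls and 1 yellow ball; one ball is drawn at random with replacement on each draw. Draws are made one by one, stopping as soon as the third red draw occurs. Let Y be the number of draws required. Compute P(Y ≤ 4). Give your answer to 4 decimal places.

0.8681

Finishing within 4 draws ⇔ at least 3 successes in the first 4. With X ~ Binomial(4, 0.833333), P(Y ≤ 4) = 1 − P(X ≤ 2).
  k=0: C(4,0)·0.833333^0·0.166667^4 = 0.000772
  k=1: C(4,1)·0.833333^1·0.166667^3 = 0.015432
  k=2: C(4,2)·0.833333^2·0.166667^2 = 0.115741
1 − 0.131944 = 0.868056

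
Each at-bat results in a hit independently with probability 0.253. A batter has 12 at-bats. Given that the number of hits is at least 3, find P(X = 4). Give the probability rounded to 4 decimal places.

0.3179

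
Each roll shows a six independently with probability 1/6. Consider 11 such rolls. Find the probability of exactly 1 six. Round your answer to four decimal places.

X ~ Binomial(n=11, p=0.166667).
P(X=1) = C(11,1) · p^1 · (1−p)^10
= 11 · 0.16667 · 0.16151 = 0.296094

0.2961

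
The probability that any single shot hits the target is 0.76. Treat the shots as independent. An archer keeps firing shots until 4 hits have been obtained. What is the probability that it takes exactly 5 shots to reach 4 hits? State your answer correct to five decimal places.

0.32028

Y = trial on which the fourth success occurs; negative binomial, r=4, p=0.76.
P(Y=5) = C(4,3) · p^4 · (1−p)^1
= 4 · 0.33362 · 0.24 = 0.3202769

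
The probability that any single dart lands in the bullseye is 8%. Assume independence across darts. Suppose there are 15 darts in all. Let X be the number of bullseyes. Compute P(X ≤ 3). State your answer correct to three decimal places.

0.973

X ~ Binomial(15, 0.08); P(X ≤ 3) = Σ C(15,k) p^k (1−p)^(15−k) over k:
  k=0: C(15,0)·0.08^0·0.92^15 = 0.28630
  k=1: C(15,1)·0.08^1·0.92^14 = 0.37343
  k=2: C(15,2)·0.08^2·0.92^13 = 0.22731
  k=3: C(15,3)·0.08^3·0.92^12 = 0.08565
Total = 0.97269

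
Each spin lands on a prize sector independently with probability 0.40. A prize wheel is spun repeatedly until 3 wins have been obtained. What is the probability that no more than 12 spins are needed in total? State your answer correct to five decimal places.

0.91656

Finishing within 12 spins ⇔ at least 3 successes in the first 12. With X ~ Binomial(12, 0.40), P(Y ≤ 12) = 1 − P(X ≤ 2).
  k=0: C(12,0)·0.40^0·0.60^12 = 0.0021768
  k=1: C(12,1)·0.40^1·0.60^11 = 0.0174143
  k=2: C(12,2)·0.40^2·0.60^10 = 0.0638523
1 − 0.0834433 = 0.9165567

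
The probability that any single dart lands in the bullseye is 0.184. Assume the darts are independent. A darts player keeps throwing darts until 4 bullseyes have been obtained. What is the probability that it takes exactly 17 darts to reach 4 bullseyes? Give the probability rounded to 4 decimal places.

0.0456

Y = trial on which the fourth success occurs; negative binomial, r=4, p=0.184.
P(Y=17) = C(16,3) · p^4 · (1−p)^13
= 560 · 0.0011462 · 0.071117 = 0.045649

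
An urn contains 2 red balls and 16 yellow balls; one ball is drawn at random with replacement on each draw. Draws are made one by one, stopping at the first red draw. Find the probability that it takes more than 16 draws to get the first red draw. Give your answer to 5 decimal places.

Y = number of draws to the first success; geometric, p = 0.111111.
P(Y > 16) = P(first 16 all fail) = (1−p)^16 = 0.1519007

0.15190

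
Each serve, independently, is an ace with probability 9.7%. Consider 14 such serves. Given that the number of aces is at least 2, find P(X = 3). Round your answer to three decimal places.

0.270

X ~ Binomial(14, 0.097). Want P(X=3 | X≥2) = P(X=3) / P(X≥2).
P(X=3) = C(14,3)·0.097^3·0.903^11 = 0.10814
P(X≥2) = 1 − 0.23968 − 0.36045 = 0.39988
Ratio = 0.10814 / 0.39988 = 0.27043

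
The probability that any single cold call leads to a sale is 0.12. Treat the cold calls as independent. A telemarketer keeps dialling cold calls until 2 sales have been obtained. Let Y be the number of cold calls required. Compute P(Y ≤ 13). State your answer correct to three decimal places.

0.474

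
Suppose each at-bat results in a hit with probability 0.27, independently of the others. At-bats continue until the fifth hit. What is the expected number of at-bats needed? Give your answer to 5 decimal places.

18.51852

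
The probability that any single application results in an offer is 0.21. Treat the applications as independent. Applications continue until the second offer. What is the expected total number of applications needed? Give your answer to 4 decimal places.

9.5238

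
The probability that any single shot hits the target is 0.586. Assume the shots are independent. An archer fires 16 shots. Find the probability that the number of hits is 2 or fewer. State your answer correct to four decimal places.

X ~ Binomial(16, 0.586); P(X ≤ 2) = Σ C(16,k) p^k (1−p)^(16−k) over k:
  k=0: C(16,0)·0.586^0·0.414^16 = 0.000001
  k=1: C(16,1)·0.586^1·0.414^15 = 0.000017
  k=2: C(16,2)·0.586^2·0.414^14 = 0.000179
Total = 0.000197

0.0002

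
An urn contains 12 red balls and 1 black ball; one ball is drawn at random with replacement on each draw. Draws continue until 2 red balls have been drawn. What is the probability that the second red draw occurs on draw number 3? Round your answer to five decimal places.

Y = trial on which the second success occurs; negative binomial, r=2, p=0.923077.
P(Y=3) = C(2,1) · p^2 · (1−p)^1
= 2 · 0.85207 · 0.076923 = 0.1310878

0.13109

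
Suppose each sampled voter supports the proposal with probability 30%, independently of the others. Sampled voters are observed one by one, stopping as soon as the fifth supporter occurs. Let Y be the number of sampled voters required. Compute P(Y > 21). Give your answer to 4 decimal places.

Needing more than 21 sampled voters ⇔ fewer than 5 successes in the first 21. With X ~ Binomial(21, 0.30), P(Y > 21) = P(X ≤ 4).
  k=0: C(21,0)·0.30^0·0.70^21 = 0.000559
  k=1: C(21,1)·0.30^1·0.70^20 = 0.005027
  k=2: C(21,2)·0.30^2·0.70^19 = 0.021544
  k=3: C(21,3)·0.30^3·0.70^18 = 0.058476
  k=4: C(21,4)·0.30^4·0.70^17 = 0.112776
P(X ≤ 4) = 0.198381

0.1984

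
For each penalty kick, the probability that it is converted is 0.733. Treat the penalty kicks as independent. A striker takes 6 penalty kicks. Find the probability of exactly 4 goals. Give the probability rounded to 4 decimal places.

0.3087

X ~ Binomial(n=6, p=0.733).
P(X=4) = C(6,4) · p^4 · (1−p)^2
= 15 · 0.28868 · 0.071289 = 0.308695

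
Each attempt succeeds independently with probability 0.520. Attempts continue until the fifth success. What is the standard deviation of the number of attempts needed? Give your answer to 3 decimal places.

2.979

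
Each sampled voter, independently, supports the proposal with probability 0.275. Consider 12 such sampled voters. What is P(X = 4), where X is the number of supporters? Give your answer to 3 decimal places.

0.216

X ~ Binomial(n=12, p=0.275).
P(X=4) = C(12,4) · p^4 · (1−p)^8
= 495 · 0.0057191 · 0.076332 = 0.21609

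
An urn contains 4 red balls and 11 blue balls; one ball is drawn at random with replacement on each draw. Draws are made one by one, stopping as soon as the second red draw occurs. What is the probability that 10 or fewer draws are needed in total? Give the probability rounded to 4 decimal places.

0.7915

Finishing within 10 draws ⇔ at least 2 successes in the first 10. With X ~ Binomial(10, 0.266667), P(Y ≤ 10) = 1 − P(X ≤ 1).
  k=0: C(10,0)·0.266667^0·0.733333^10 = 0.044979
  k=1: C(10,1)·0.266667^1·0.733333^9 = 0.163562
1 − 0.208541 = 0.791459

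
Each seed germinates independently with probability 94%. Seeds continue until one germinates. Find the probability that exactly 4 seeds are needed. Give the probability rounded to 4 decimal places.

Geometric (trials to first success), p = 0.94.
P(Y = 4) = (1−p)^3 · p = 0.000216 · 0.94 = 0.000203

0.0002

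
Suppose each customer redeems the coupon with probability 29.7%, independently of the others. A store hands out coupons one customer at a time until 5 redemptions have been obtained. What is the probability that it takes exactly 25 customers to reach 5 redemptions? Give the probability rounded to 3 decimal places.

0.021

Y = trial on which the fifth success occurs; negative binomial, r=5, p=0.297.
P(Y=25) = C(24,4) · p^5 · (1−p)^20
= 10626 · 0.0023109 · 0.00086917 = 0.02134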